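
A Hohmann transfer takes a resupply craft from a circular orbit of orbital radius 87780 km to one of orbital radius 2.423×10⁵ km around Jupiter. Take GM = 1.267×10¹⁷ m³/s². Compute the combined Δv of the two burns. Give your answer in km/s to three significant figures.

Δv_total ≈ 14.2 km/s

r₁ = 87780 km = 8.778×10⁷ m.
r₂ = 2.423×10⁵ km = 2.423×10⁸ m.
Transfer ellipse a_t = (r₁ + r₂)/2 = 1.650×10⁸ m.
At r₁: circular v_c1 = √(μ/r₁) = 37990 m/s; transfer-perijove v_p = √[μ(2/r₁ − 1/a_t)] = 46030 m/s.
Δv₁ = v_p − v_c1 = 8041 m/s.
At r₂: circular v_c2 = √(μ/r₂) = 22870 m/s; transfer-apojove v_a = √[μ(2/r₂ − 1/a_t)] = 16680 m/s.
Δv₂ = v_c2 − v_a = 6190 m/s.
Total Δv = Δv₁ + Δv₂ = 14230 m/s = 14.23 km/s.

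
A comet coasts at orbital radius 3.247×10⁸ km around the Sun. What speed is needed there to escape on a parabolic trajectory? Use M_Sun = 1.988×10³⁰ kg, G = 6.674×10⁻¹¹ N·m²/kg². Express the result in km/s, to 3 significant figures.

μ = GM = 6.674×10⁻¹¹ × 1.988×10³⁰ = 1.327×10²⁰ m³/s².
r = 3.247×10⁸ km = 3.247×10¹¹ m.
Escape speed v_esc = √(2μ/r) = √(2 × 1.327×10²⁰ / 3.247×10¹¹) = √(8.172×10⁸) = 28590 m/s.
= 28.59 km/s.

v_esc ≈ 28.6 km/s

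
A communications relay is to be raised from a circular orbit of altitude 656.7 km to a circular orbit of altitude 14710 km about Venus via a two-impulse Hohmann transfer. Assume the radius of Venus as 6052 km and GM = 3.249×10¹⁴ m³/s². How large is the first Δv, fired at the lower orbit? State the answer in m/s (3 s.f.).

Δv ≈ 1600 m/s

r₁ = 6052 + 656.7 = 6708.7 km = 6.7087×10⁶ m.
r₂ = 6052 + 14710 = 20762 km = 2.0762×10⁷ m.
Transfer ellipse a_t = (r₁ + r₂)/2 = 1.374×10⁷ m.
At r₁: circular v_c1 = √(μ/r₁) = 6959 m/s; transfer-periapsis v_p = √[μ(2/r₁ − 1/a_t)] = 8556 m/s.
Δv₁ = v_p − v_c1 = 1597 m/s.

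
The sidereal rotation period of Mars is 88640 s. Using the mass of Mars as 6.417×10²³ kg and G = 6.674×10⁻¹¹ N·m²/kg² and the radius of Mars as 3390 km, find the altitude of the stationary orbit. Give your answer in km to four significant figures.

h_sync ≈ 17040 km

μ = GM = 6.674×10⁻¹¹ × 6.417×10²³ = 4.283×10¹³ m³/s².
A synchronous orbit has period T, so by Kepler's third law a = (μT²/4π²)^(1/3).
μT²/4π² = 4.283×10¹³ × (8.864×10⁴)² / 39.48 = 8.524×10²¹ m³.
a = 2.043×10⁷ m = 20427 km.
Altitude h = a − R = 20427 − 3390 = 17037 km.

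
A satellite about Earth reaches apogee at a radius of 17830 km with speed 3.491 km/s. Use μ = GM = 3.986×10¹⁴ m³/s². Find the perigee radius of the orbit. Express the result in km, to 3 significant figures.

perigee radius ≈ 6680 km

r_a = 1.783×10⁷ m.
Specific energy ε = v²/2 − μ/r = -1.626×10⁷ J/kg, so a = −μ/(2ε) = 1.226×10⁷ m.
The apsides satisfy r_p + r_a = 2a, so the perigee radius is 2a − r_a = 6.681×10⁶ m = 6681.1 km.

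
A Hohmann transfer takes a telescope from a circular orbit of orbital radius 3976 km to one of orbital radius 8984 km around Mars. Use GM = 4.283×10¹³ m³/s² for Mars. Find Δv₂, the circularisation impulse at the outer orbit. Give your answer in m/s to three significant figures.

Δv ≈ 473 m/s

r₁ = 3976 km = 3.976×10⁶ m.
r₂ = 8984 km = 8.984×10⁶ m.
Transfer ellipse a_t = (r₁ + r₂)/2 = 6.480×10⁶ m.
At r₁: circular v_c1 = √(μ/r₁) = 3282 m/s; transfer-periapsis v_p = √[μ(2/r₁ − 1/a_t)] = 3865 m/s.
At r₂: circular v_c2 = √(μ/r₂) = 2183 m/s; transfer-apoapsis v_a = √[μ(2/r₂ − 1/a_t)] = 1710 m/s.
Δv₂ = v_c2 − v_a = 473.1 m/s.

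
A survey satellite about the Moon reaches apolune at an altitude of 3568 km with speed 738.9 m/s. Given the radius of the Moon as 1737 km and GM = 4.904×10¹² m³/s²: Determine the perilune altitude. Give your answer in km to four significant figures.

perilune altitude ≈ 486.1 km

r_a = 1737 + 3568 = 5305.0 km = 5.305×10⁶ m.
Specific energy ε = v²/2 − μ/r = -6.514×10⁵ J/kg, so a = −μ/(2ε) = 3.764×10⁶ m.
The apsides satisfy r_p + r_a = 2a, so the perilune radius is 2a − r_a = 2.223×10⁶ m = 2223.1 km.
Perilune altitude = 2223.1 − 1737 = 486.12 km.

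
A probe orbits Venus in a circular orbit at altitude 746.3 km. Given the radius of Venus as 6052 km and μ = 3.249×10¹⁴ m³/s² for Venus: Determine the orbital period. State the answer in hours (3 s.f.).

T ≈ 1.72 hours

r = 6052 + 746.3 = 6798.3 km = 6.7983×10⁶ m.
Kepler's third law: T = 2π√(r³/μ) = 2π√((6.798×10⁶)³ / 3.249×10¹⁴).
r³/μ = 9.671×10⁵ s², so T = 2π × 9.834×10² = 6.179×10³ s.
Converting: 6.179×10³ s ÷ 3600 = 1.716 hours.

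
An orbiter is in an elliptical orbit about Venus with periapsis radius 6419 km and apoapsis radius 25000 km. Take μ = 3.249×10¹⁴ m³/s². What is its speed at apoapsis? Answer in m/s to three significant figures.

Semi-major axis a = (r_p + r_a)/2 = 15710 km = 1.571×10⁷ m.
Vis-viva: v² = μ(2/r − 1/a) = 3.249×10¹⁴ × (8.000×10⁻⁸ − 6.366×10⁻⁸) = 5.310×10⁶ m²/s².
v = 2304 m/s.

v ≈ 2300 m/s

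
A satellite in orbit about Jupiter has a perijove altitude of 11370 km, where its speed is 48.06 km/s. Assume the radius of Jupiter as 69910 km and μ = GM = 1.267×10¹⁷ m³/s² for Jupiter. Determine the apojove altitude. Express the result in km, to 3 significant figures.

r_p = 69910 + 11370 = 81280 km = 8.128×10⁷ m.
Specific energy ε = v²/2 − μ/r = -4.039×10⁸ J/kg, so a = −μ/(2ε) = 1.568×10⁸ m.
The apsides satisfy r_p + r_a = 2a, so the apojove radius is 2a − r_p = 2.324×10⁸ m = 2.3239×10⁵ km.
Apojove altitude = 2.3239×10⁵ − 69910 = 1.6248×10⁵ km.

apojove altitude ≈ 1.62×10⁵ km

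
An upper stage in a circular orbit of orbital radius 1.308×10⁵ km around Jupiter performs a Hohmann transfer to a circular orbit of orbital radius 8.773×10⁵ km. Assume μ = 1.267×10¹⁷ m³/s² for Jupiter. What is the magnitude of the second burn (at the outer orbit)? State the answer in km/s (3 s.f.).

r₁ = 1.308×10⁵ km = 1.308×10⁸ m.
r₂ = 8.773×10⁵ km = 8.773×10⁸ m.
Transfer ellipse a_t = (r₁ + r₂)/2 = 5.040×10⁸ m.
At r₁: circular v_c1 = √(μ/r₁) = 31120 m/s; transfer-perijove v_p = √[μ(2/r₁ − 1/a_t)] = 41060 m/s.
At r₂: circular v_c2 = √(μ/r₂) = 12020 m/s; transfer-apojove v_a = √[μ(2/r₂ − 1/a_t)] = 6122 m/s.
Δv₂ = v_c2 − v_a = 5896 m/s.
= 5.896 km/s.

Δv ≈ 5.90 km/s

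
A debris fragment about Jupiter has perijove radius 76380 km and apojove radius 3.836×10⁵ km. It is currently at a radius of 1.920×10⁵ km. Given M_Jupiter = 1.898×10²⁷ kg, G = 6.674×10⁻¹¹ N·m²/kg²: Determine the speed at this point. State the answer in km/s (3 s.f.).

μ = GM = 6.674×10⁻¹¹ × 1.898×10²⁷ = 1.267×10¹⁷ m³/s².
Semi-major axis a = (r_p + r_a)/2 = 2.2999×10⁵ km = 2.300×10⁸ m.
Vis-viva: v² = μ(2/r − 1/a) = 1.267×10¹⁷ × (1.042×10⁻⁸ − 4.348×10⁻⁹) = 7.687×10⁸ m²/s².
v = 27730 m/s = 27.73 km/s.

v ≈ 27.7 km/s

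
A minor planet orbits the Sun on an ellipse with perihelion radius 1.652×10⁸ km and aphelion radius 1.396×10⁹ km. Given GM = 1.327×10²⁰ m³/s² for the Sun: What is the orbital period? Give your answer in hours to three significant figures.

T ≈ 104000 hours

Semi-major axis a = (r_p + r_a)/2 = (1.6520×10⁸ + 1.3960×10⁹)/2 = 7.8060×10⁸ km = 7.806×10¹¹ m.
By Kepler's third law T = 2π√(a³/μ) = 2π × 5.987×10⁷ = 3.762×10⁸ s.
= 1.045×10⁵ hours.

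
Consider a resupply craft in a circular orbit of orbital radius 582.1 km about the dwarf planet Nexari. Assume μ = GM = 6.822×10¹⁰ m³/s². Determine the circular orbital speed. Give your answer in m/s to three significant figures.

r = 582.1 km = 5.821×10⁵ m.
For a circular orbit v = √(μ/r) = √(6.822×10¹⁰ / 5.821×10⁵) = √(1.172×10⁵) = 342.3 m/s.

v ≈ 342 m/s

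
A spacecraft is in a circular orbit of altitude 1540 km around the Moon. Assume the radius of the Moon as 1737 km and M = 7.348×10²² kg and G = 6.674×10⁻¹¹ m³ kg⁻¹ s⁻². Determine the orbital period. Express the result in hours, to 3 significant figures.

μ = GM = 6.674×10⁻¹¹ × 7.348×10²² = 4.904×10¹² m³/s².
r = 1737 + 1540 = 3277.0 km = 3.2770×10⁶ m.
Kepler's third law: T = 2π√(r³/μ) = 2π√((3.277×10⁶)³ / 4.904×10¹²).
r³/μ = 7.176×10⁶ s², so T = 2π × 2.679×10³ = 1.683×10⁴ s.
Converting: 1.683×10⁴ s ÷ 3600 = 4.675 hours.

T ≈ 4.68 hours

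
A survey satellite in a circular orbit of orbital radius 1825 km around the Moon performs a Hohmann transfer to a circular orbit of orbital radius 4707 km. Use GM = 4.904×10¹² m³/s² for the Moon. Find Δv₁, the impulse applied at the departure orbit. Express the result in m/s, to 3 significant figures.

r₁ = 1825 km = 1.825×10⁶ m.
r₂ = 4707 km = 4.707×10⁶ m.
Transfer ellipse a_t = (r₁ + r₂)/2 = 3.266×10⁶ m.
At r₁: circular v_c1 = √(μ/r₁) = 1639 m/s; transfer-perilune v_p = √[μ(2/r₁ − 1/a_t)] = 1968 m/s.
Δv₁ = v_p − v_c1 = 328.7 m/s.

Δv ≈ 329 m/s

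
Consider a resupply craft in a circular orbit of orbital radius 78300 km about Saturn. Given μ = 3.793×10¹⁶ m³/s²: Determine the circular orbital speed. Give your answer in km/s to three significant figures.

r = 78300 km = 7.830×10⁷ m.
For a circular orbit v = √(μ/r) = √(3.793×10¹⁶ / 7.830×10⁷) = √(4.844×10⁸) = 22010 m/s.
That is 22.01 km/s.

v ≈ 22.0 km/s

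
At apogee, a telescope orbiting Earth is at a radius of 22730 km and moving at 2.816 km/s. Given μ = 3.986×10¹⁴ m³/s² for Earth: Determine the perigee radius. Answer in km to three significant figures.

perigee radius ≈ 6640 km

r_a = 2.273×10⁷ m.
Specific energy ε = v²/2 − μ/r = -1.357×10⁷ J/kg, so a = −μ/(2ε) = 1.469×10⁷ m.
The apsides satisfy r_p + r_a = 2a, so the perigee radius is 2a − r_a = 6.641×10⁶ m = 6640.7 km.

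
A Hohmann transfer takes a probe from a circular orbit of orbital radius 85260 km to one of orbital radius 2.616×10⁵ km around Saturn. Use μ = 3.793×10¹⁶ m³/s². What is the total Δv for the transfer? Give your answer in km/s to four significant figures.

Δv_total ≈ 8.411 km/s

r₁ = 85260 km = 8.526×10⁷ m.
r₂ = 2.616×10⁵ km = 2.616×10⁸ m.
Transfer ellipse a_t = (r₁ + r₂)/2 = 1.734×10⁸ m.
At r₁: circular v_c1 = √(μ/r₁) = 21090 m/s; transfer-perikrone v_p = √[μ(2/r₁ − 1/a_t)] = 25900 m/s.
Δv₁ = v_p − v_c1 = 4812 m/s.
At r₂: circular v_c2 = √(μ/r₂) = 12040 m/s; transfer-apokrone v_a = √[μ(2/r₂ − 1/a_t)] = 8443 m/s.
Δv₂ = v_c2 − v_a = 3599 m/s.
Total Δv = Δv₁ + Δv₂ = 8411 m/s = 8.411 km/s.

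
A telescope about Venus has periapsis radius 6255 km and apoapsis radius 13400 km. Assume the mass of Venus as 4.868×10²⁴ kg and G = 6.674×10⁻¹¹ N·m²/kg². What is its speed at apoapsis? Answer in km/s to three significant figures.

v ≈ 3.93 km/s

μ = GM = 6.674×10⁻¹¹ × 4.868×10²⁴ = 3.249×10¹⁴ m³/s².
Semi-major axis a = (r_p + r_a)/2 = 9827.5 km = 9.828×10⁶ m.
Vis-viva: v² = μ(2/r − 1/a) = 3.249×10¹⁴ × (1.493×10⁻⁷ − 1.018×10⁻⁷) = 1.543×10⁷ m²/s².
v = 3928 m/s = 3.928 km/s.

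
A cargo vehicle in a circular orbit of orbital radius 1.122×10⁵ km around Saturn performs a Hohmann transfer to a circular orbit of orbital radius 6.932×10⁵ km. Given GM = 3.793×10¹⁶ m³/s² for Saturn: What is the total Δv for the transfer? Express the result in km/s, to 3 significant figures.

Δv_total ≈ 9.23 km/s

r₁ = 1.122×10⁵ km = 1.122×10⁸ m.
r₂ = 6.932×10⁵ km = 6.932×10⁸ m.
Transfer ellipse a_t = (r₁ + r₂)/2 = 4.027×10⁸ m.
At r₁: circular v_c1 = √(μ/r₁) = 18390 m/s; transfer-perikrone v_p = √[μ(2/r₁ − 1/a_t)] = 24120 m/s.
Δv₁ = v_p − v_c1 = 5737 m/s.
At r₂: circular v_c2 = √(μ/r₂) = 7397 m/s; transfer-apokrone v_a = √[μ(2/r₂ − 1/a_t)] = 3905 m/s.
Δv₂ = v_c2 − v_a = 3493 m/s.
Total Δv = Δv₁ + Δv₂ = 9229 m/s = 9.229 km/s.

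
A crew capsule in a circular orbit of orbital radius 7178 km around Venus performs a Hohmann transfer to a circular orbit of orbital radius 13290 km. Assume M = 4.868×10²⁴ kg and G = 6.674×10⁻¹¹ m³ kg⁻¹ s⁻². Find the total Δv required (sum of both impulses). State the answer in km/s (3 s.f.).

μ = GM = 6.674×10⁻¹¹ × 4.868×10²⁴ = 3.249×10¹⁴ m³/s².
r₁ = 7178 km = 7.178×10⁶ m.
r₂ = 13290 km = 1.329×10⁷ m.
Transfer ellipse a_t = (r₁ + r₂)/2 = 1.023×10⁷ m.
At r₁: circular v_c1 = √(μ/r₁) = 6728 m/s; transfer-periapsis v_p = √[μ(2/r₁ − 1/a_t)] = 7667 m/s.
Δv₁ = v_p − v_c1 = 939.0 m/s.
At r₂: circular v_c2 = √(μ/r₂) = 4944 m/s; transfer-apoapsis v_a = √[μ(2/r₂ − 1/a_t)] = 4141 m/s.
Δv₂ = v_c2 − v_a = 803.5 m/s.
Total Δv = Δv₁ + Δv₂ = 1742 m/s = 1.742 km/s.

Δv_total ≈ 1.74 km/s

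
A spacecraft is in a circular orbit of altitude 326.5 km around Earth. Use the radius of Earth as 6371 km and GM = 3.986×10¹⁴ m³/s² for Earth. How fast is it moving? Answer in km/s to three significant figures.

r = 6371 + 326.5 = 6697.5 km = 6.6975×10⁶ m.
For a circular orbit v = √(μ/r) = √(3.986×10¹⁴ / 6.698×10⁶) = √(5.951×10⁷) = 7715 m/s.
That is 7.715 km/s.

v ≈ 7.71 km/s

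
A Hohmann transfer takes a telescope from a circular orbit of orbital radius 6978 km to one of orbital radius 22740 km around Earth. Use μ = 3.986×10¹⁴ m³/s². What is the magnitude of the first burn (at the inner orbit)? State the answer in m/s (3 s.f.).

r₁ = 6978 km = 6.978×10⁶ m.
r₂ = 22740 km = 2.274×10⁷ m.
Transfer ellipse a_t = (r₁ + r₂)/2 = 1.486×10⁷ m.
At r₁: circular v_c1 = √(μ/r₁) = 7558 m/s; transfer-perigee v_p = √[μ(2/r₁ − 1/a_t)] = 9350 m/s.
Δv₁ = v_p − v_c1 = 1792 m/s.

Δv ≈ 1790 m/s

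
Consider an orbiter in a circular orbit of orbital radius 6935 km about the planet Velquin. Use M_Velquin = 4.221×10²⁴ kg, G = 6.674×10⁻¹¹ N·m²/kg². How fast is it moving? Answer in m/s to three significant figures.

v ≈ 6370 m/s

μ = GM = 6.674×10⁻¹¹ × 4.221×10²⁴ = 2.817×10¹⁴ m³/s².
r = 6935 km = 6.935×10⁶ m.
For a circular orbit v = √(μ/r) = √(2.817×10¹⁴ / 6.935×10⁶) = √(4.062×10⁷) = 6373 m/s.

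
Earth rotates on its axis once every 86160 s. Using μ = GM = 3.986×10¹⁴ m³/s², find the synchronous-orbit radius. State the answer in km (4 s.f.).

A synchronous orbit has period T, so by Kepler's third law a = (μT²/4π²)^(1/3).
μT²/4π² = 3.986×10¹⁴ × (8.616×10⁴)² / 39.48 = 7.495×10²² m³.
a = 4.216×10⁷ m = 42163 km.

r_sync ≈ 42160 km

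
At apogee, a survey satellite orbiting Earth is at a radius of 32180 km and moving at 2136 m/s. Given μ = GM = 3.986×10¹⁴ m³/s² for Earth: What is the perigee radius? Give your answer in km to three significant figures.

r_a = 3.218×10⁷ m.
Specific energy ε = v²/2 − μ/r = -1.011×10⁷ J/kg, so a = −μ/(2ε) = 1.972×10⁷ m.
The apsides satisfy r_p + r_a = 2a, so the perigee radius is 2a − r_a = 7.265×10⁶ m = 7264.5 km.

perigee radius ≈ 7260 km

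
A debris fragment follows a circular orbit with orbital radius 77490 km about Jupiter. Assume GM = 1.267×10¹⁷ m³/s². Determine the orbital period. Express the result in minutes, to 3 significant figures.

T ≈ 201 minutes

r = 77490 km = 7.749×10⁷ m.
Kepler's third law: T = 2π√(r³/μ) = 2π√((7.749×10⁷)³ / 1.267×10¹⁷).
r³/μ = 3.672×10⁶ s², so T = 2π × 1.916×10³ = 1.204×10⁴ s.
Converting: 1.204×10⁴ s ÷ 60.00 = 200.7 minutes.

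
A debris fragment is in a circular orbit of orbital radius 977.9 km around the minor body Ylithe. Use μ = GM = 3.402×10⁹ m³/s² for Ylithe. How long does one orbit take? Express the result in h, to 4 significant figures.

T ≈ 28.94 h

r = 977.9 km = 9.779×10⁵ m.
Kepler's third law: T = 2π√(r³/μ) = 2π√((9.779×10⁵)³ / 3.402×10⁹).
r³/μ = 2.749×10⁸ s², so T = 2π × 1.658×10⁴ = 1.042×10⁵ s.
Converting: 1.042×10⁵ s ÷ 3600 = 28.94 h.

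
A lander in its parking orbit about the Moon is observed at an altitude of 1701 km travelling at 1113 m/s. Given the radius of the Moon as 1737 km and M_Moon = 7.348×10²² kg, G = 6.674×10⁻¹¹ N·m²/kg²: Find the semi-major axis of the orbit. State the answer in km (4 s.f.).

a ≈ 3038 km

μ = GM = 6.674×10⁻¹¹ × 7.348×10²² = 4.904×10¹² m³/s².
r = 1737 + 1701 = 3438.0 km = 3.438×10⁶ m.
Vis-viva rearranged: 1/a = 2/r − v²/μ = 5.817×10⁻⁷ − 2.526×10⁻⁷ = 3.291×10⁻⁷ m⁻¹.
a = 3.038×10⁶ m = 3038.3 km.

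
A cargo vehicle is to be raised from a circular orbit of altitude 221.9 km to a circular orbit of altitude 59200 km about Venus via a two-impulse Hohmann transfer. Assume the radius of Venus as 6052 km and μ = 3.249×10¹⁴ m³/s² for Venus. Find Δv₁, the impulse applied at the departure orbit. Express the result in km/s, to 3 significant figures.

r₁ = 6052 + 221.9 = 6273.9 km = 6.2739×10⁶ m.
r₂ = 6052 + 59200 = 65252 km = 6.5252×10⁷ m.
Transfer ellipse a_t = (r₁ + r₂)/2 = 3.576×10⁷ m.
At r₁: circular v_c1 = √(μ/r₁) = 7196 m/s; transfer-periapsis v_p = √[μ(2/r₁ − 1/a_t)] = 9720 m/s.
Δv₁ = v_p − v_c1 = 2524 m/s.
= 2.524 km/s.

Δv ≈ 2.52 km/s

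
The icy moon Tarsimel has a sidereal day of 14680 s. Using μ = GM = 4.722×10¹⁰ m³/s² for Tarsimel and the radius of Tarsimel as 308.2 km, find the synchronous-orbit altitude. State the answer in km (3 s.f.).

h_sync ≈ 328 km

A synchronous orbit has period T, so by Kepler's third law a = (μT²/4π²)^(1/3).
μT²/4π² = 4.722×10¹⁰ × (1.468×10⁴)² / 39.48 = 2.578×10¹⁷ m³.
a = 6.364×10⁵ m = 636.41 km.
Altitude h = a − R = 636.41 − 308.2 = 328.21 km.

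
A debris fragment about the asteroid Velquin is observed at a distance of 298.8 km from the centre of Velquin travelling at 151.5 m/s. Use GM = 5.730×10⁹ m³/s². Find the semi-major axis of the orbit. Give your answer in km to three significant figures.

a ≈ 372 km

r = 2.988×10⁵ m.
Specific orbital energy ε = v²/2 − μ/r = (151.5)²/2 − 5.730×10⁹/2.988×10⁵ = -7.701×10³ J/kg.
Since ε = −μ/(2a), a = −μ/(2ε) = 3.720×10⁵ m = 372.05 km.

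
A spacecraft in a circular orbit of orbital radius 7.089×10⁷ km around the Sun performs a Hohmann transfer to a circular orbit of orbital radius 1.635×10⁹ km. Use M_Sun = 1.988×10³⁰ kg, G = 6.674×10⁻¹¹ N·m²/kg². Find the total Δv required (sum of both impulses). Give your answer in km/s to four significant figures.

μ = GM = 6.674×10⁻¹¹ × 1.988×10³⁰ = 1.327×10²⁰ m³/s².
r₁ = 7.089×10⁷ km = 7.089×10¹⁰ m.
r₂ = 1.635×10⁹ km = 1.635×10¹² m.
Transfer ellipse a_t = (r₁ + r₂)/2 = 8.529×10¹¹ m.
At r₁: circular v_c1 = √(μ/r₁) = 43260 m/s; transfer-perihelion v_p = √[μ(2/r₁ − 1/a_t)] = 59900 m/s.
Δv₁ = v_p − v_c1 = 16640 m/s.
At r₂: circular v_c2 = √(μ/r₂) = 9008 m/s; transfer-aphelion v_a = √[μ(2/r₂ − 1/a_t)] = 2597 m/s.
Δv₂ = v_c2 − v_a = 6411 m/s.
Total Δv = Δv₁ + Δv₂ = 23050 m/s = 23.05 km/s.

Δv_total ≈ 23.05 km/s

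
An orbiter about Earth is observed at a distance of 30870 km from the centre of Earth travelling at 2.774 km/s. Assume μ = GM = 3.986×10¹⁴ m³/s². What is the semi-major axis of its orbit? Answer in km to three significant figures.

r = 3.087×10⁷ m.
Vis-viva rearranged: 1/a = 2/r − v²/μ = 6.479×10⁻⁸ − 1.931×10⁻⁸ = 4.548×10⁻⁸ m⁻¹.
a = 2.199×10⁷ m = 21986 km.

a ≈ 22000 km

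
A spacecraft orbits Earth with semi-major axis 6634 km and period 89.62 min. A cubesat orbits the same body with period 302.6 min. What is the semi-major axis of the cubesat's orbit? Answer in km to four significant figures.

a₂ ≈ 14930 km

Kepler's third law: a³ ∝ T², so a₂ = a₁ (T₂/T₁)^(2/3).
T₂/T₁ = 3.376, (T₂/T₁)^(2/3) = 2.251.
a₂ = 6634 × 2.251 = 14930 km.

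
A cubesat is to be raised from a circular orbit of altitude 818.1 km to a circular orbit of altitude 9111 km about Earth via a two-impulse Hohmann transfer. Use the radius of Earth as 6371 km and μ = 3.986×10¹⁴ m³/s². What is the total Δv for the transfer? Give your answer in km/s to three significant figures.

r₁ = 6371 + 818.1 = 7189.1 km = 7.1891×10⁶ m.
r₂ = 6371 + 9111 = 15482 km = 1.5482×10⁷ m.
Transfer ellipse a_t = (r₁ + r₂)/2 = 1.134×10⁷ m.
At r₁: circular v_c1 = √(μ/r₁) = 7446 m/s; transfer-perigee v_p = √[μ(2/r₁ − 1/a_t)] = 8702 m/s.
Δv₁ = v_p − v_c1 = 1256 m/s.
At r₂: circular v_c2 = √(μ/r₂) = 5074 m/s; transfer-apogee v_a = √[μ(2/r₂ − 1/a_t)] = 4041 m/s.
Δv₂ = v_c2 − v_a = 1033 m/s.
Total Δv = Δv₁ + Δv₂ = 2289 m/s = 2.289 km/s.

Δv_total ≈ 2.29 km/s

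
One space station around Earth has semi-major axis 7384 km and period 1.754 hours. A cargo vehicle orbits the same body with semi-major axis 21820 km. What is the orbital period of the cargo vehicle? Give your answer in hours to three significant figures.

T₂ ≈ 8.91 hours

Kepler's third law: T² ∝ a³, so T₂ = T₁ (a₂/a₁)^(3/2).
a₂/a₁ = 2.955, (a₂/a₁)^(3/2) = 5.080.
T₂ = 1.754 × 5.080 = 8.910 hours.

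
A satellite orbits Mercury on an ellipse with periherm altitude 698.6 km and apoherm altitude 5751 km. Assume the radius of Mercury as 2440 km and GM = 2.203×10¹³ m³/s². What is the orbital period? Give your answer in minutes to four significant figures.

T ≈ 300.8 minutes

r_p = 2440 + 698.6 = 3138.6 km = 3.1386×10⁶ m.
r_a = 2440 + 5751 = 8191.0 km = 8.1910×10⁶ m.
Semi-major axis a = (r_p + r_a)/2 = (3138.6 + 8191.0)/2 = 5664.8 km = 5.665×10⁶ m.
By Kepler's third law T = 2π√(a³/μ) = 2π × 2.873×10³ = 1.805×10⁴ s.
= 300.8 minutes.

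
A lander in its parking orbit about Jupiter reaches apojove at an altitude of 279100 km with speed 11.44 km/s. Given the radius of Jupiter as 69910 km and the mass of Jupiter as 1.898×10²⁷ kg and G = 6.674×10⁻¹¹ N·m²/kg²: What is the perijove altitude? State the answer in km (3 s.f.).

perijove altitude ≈ 6850 km

μ = GM = 6.674×10⁻¹¹ × 1.898×10²⁷ = 1.267×10¹⁷ m³/s².
r_a = 69910 + 279100 = 3.4901×10⁵ km = 3.490×10⁸ m.
Specific energy ε = v²/2 − μ/r = -2.975×10⁸ J/kg, so a = −μ/(2ε) = 2.129×10⁸ m.
The apsides satisfy r_p + r_a = 2a, so the perijove radius is 2a − r_a = 7.676×10⁷ m = 76764 km.
Perijove altitude = 76764 − 69910 = 6853.8 km.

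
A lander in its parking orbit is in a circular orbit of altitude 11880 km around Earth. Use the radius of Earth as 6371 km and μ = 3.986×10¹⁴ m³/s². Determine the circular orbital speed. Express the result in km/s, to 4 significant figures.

v ≈ 4.673 km/s

r = 6371 + 11880 = 18251 km = 1.8251×10⁷ m.
For a circular orbit v = √(μ/r) = √(3.986×10¹⁴ / 1.825×10⁷) = √(2.184×10⁷) = 4673 m/s.
That is 4.673 km/s.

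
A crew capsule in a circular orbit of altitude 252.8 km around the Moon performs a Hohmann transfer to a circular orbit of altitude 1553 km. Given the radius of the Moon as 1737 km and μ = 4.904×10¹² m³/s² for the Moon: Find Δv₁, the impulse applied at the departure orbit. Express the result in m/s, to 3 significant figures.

r₁ = 1737 + 252.8 = 1989.8 km = 1.9898×10⁶ m.
r₂ = 1737 + 1553 = 3290.0 km = 3.2900×10⁶ m.
Transfer ellipse a_t = (r₁ + r₂)/2 = 2.640×10⁶ m.
At r₁: circular v_c1 = √(μ/r₁) = 1570 m/s; transfer-perilune v_p = √[μ(2/r₁ − 1/a_t)] = 1753 m/s.
Δv₁ = v_p − v_c1 = 182.7 m/s.

Δv ≈ 183 m/s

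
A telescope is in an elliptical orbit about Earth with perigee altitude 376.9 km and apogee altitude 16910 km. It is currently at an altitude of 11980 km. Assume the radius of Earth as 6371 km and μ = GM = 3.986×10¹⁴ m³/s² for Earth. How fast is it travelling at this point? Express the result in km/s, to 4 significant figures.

r_p = 6371 + 376.9 = 6747.9 km = 6.7479×10⁶ m.
r_a = 6371 + 16910 = 23281 km = 2.3281×10⁷ m.
r = 6371 + 11980 = 18351 km = 1.835×10⁷ m.
Semi-major axis a = (r_p + r_a)/2 = 15014 km = 1.501×10⁷ m.
Vis-viva: v² = μ(2/r − 1/a) = 3.986×10¹⁴ × (1.090×10⁻⁷ − 6.660×10⁻⁸) = 1.689×10⁷ m²/s².
v = 4110 m/s = 4.110 km/s.

v ≈ 4.110 km/s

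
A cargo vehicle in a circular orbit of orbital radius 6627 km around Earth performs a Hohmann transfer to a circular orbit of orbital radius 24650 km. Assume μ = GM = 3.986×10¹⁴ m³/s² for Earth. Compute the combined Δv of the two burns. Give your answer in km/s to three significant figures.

r₁ = 6627 km = 6.627×10⁶ m.
r₂ = 24650 km = 2.465×10⁷ m.
Transfer ellipse a_t = (r₁ + r₂)/2 = 1.564×10⁷ m.
At r₁: circular v_c1 = √(μ/r₁) = 7756 m/s; transfer-perigee v_p = √[μ(2/r₁ − 1/a_t)] = 9737 m/s.
Δv₁ = v_p − v_c1 = 1981 m/s.
At r₂: circular v_c2 = √(μ/r₂) = 4021 m/s; transfer-apogee v_a = √[μ(2/r₂ − 1/a_t)] = 2618 m/s.
Δv₂ = v_c2 − v_a = 1404 m/s.
Total Δv = Δv₁ + Δv₂ = 3385 m/s = 3.385 km/s.

Δv_total ≈ 3.38 km/s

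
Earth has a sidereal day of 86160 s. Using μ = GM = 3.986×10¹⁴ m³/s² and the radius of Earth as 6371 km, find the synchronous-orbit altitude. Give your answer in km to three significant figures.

h_sync ≈ 35800 km

A synchronous orbit has period T, so by Kepler's third law a = (μT²/4π²)^(1/3).
μT²/4π² = 3.986×10¹⁴ × (8.616×10⁴)² / 39.48 = 7.495×10²² m³.
a = 4.216×10⁷ m = 42163 km.
Altitude h = a − R = 42163 − 6371 = 35792 km.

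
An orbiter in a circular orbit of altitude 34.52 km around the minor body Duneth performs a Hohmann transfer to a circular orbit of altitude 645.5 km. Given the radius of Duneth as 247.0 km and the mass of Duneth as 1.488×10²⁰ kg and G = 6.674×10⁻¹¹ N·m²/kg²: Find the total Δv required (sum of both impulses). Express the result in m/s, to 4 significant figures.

Δv_total ≈ 76.21 m/s

μ = GM = 6.674×10⁻¹¹ × 1.488×10²⁰ = 9.931×10⁹ m³/s².
r₁ = 247.0 + 34.52 = 281.52 km = 2.8152×10⁵ m.
r₂ = 247.0 + 645.5 = 892.50 km = 8.9250×10⁵ m.
Transfer ellipse a_t = (r₁ + r₂)/2 = 5.870×10⁵ m.
At r₁: circular v_c1 = √(μ/r₁) = 187.8 m/s; transfer-periapsis v_p = √[μ(2/r₁ − 1/a_t)] = 231.6 m/s.
Δv₁ = v_p − v_c1 = 43.77 m/s.
At r₂: circular v_c2 = √(μ/r₂) = 105.5 m/s; transfer-apoapsis v_a = √[μ(2/r₂ − 1/a_t)] = 73.05 m/s.
Δv₂ = v_c2 − v_a = 32.43 m/s.
Total Δv = Δv₁ + Δv₂ = 76.21 m/s.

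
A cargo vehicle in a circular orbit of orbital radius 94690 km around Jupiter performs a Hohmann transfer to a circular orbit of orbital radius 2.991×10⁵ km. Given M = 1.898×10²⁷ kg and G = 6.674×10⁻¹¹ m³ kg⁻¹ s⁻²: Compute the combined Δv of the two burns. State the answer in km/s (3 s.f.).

Δv_total ≈ 14.8 km/s

μ = GM = 6.674×10⁻¹¹ × 1.898×10²⁷ = 1.267×10¹⁷ m³/s².
r₁ = 94690 km = 9.469×10⁷ m.
r₂ = 2.991×10⁵ km = 2.991×10⁸ m.
Transfer ellipse a_t = (r₁ + r₂)/2 = 1.969×10⁸ m.
At r₁: circular v_c1 = √(μ/r₁) = 36580 m/s; transfer-perijove v_p = √[μ(2/r₁ − 1/a_t)] = 45080 m/s.
Δv₁ = v_p − v_c1 = 8504 m/s.
At r₂: circular v_c2 = √(μ/r₂) = 20580 m/s; transfer-apojove v_a = √[μ(2/r₂ − 1/a_t)] = 14270 m/s.
Δv₂ = v_c2 − v_a = 6308 m/s.
Total Δv = Δv₁ + Δv₂ = 14810 m/s = 14.81 km/s.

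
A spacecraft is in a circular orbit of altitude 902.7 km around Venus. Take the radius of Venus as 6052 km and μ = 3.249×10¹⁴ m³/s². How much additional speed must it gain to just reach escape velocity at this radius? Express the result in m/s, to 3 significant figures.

Δv ≈ 2830 m/s

r = 6052 + 902.7 = 6954.7 km = 6.9547×10⁶ m.
Circular speed v_c = √(μ/r) = 6835 m/s.
Escape speed v_esc = √(2μ/r) = √2 × v_c = 9666 m/s.
Δv = v_esc − v_c = 2831 m/s.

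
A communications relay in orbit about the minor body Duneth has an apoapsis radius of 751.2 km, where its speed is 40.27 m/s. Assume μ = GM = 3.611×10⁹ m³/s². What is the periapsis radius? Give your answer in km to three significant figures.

r_a = 7.512×10⁵ m.
Specific energy ε = v²/2 − μ/r = -3.996×10³ J/kg, so a = −μ/(2ε) = 4.518×10⁵ m.
The apsides satisfy r_p + r_a = 2a, so the periapsis radius is 2a − r_a = 1.524×10⁵ m = 152.42 km.

periapsis radius ≈ 152 km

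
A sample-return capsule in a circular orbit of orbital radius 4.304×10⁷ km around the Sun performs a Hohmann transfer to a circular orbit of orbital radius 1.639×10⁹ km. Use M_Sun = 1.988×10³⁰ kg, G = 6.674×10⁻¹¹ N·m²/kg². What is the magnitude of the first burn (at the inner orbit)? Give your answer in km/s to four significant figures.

μ = GM = 6.674×10⁻¹¹ × 1.988×10³⁰ = 1.327×10²⁰ m³/s².
r₁ = 4.304×10⁷ km = 4.304×10¹⁰ m.
r₂ = 1.639×10⁹ km = 1.639×10¹² m.
Transfer ellipse a_t = (r₁ + r₂)/2 = 8.410×10¹¹ m.
At r₁: circular v_c1 = √(μ/r₁) = 55520 m/s; transfer-perihelion v_p = √[μ(2/r₁ − 1/a_t)] = 77510 m/s.
Δv₁ = v_p − v_c1 = 21990 m/s.
= 21.99 km/s.

Δv ≈ 21.99 km/s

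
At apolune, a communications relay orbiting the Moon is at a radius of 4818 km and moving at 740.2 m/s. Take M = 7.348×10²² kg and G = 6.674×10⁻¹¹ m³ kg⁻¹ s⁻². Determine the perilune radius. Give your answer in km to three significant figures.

μ = GM = 6.674×10⁻¹¹ × 7.348×10²² = 4.904×10¹² m³/s².
r_a = 4.818×10⁶ m.
Specific energy ε = v²/2 − μ/r = -7.439×10⁵ J/kg, so a = −μ/(2ε) = 3.296×10⁶ m.
The apsides satisfy r_p + r_a = 2a, so the perilune radius is 2a − r_a = 1.774×10⁶ m = 1774.2 km.

perilune radius ≈ 1770 km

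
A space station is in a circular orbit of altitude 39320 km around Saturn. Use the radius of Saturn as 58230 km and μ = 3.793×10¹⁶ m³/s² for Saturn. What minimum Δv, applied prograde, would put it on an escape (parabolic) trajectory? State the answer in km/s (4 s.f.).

r = 58230 + 39320 = 97550 km = 9.7550×10⁷ m.
Circular speed v_c = √(μ/r) = 19720 m/s.
Escape speed v_esc = √(2μ/r) = √2 × v_c = 27890 m/s.
Δv = v_esc − v_c = 8168 m/s = 8.168 km/s.

Δv ≈ 8.168 km/s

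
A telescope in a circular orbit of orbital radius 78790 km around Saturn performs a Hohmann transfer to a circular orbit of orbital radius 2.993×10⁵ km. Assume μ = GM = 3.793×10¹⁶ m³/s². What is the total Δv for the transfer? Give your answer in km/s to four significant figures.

r₁ = 78790 km = 7.879×10⁷ m.
r₂ = 2.993×10⁵ km = 2.993×10⁸ m.
Transfer ellipse a_t = (r₁ + r₂)/2 = 1.890×10⁸ m.
At r₁: circular v_c1 = √(μ/r₁) = 21940 m/s; transfer-perikrone v_p = √[μ(2/r₁ − 1/a_t)] = 27610 m/s.
Δv₁ = v_p − v_c1 = 5666 m/s.
At r₂: circular v_c2 = √(μ/r₂) = 11260 m/s; transfer-apokrone v_a = √[μ(2/r₂ − 1/a_t)] = 7268 m/s.
Δv₂ = v_c2 − v_a = 3990 m/s.
Total Δv = Δv₁ + Δv₂ = 9656 m/s = 9.656 km/s.

Δv_total ≈ 9.656 km/s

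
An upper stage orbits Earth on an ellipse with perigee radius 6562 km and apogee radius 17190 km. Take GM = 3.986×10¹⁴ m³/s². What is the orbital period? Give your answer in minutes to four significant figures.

T ≈ 214.7 minutes

Semi-major axis a = (r_p + r_a)/2 = (6562.0 + 17190)/2 = 11876 km = 1.188×10⁷ m.
By Kepler's third law T = 2π√(a³/μ) = 2π × 2.050×10³ = 1.288×10⁴ s.
= 214.7 minutes.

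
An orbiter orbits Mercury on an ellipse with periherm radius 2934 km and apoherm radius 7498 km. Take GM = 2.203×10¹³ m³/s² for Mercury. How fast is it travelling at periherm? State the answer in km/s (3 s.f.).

v ≈ 3.29 km/s

Semi-major axis a = (r_p + r_a)/2 = 5216.0 km = 5.216×10⁶ m.
Vis-viva: v² = μ(2/r − 1/a) = 2.203×10¹³ × (6.817×10⁻⁷ − 1.917×10⁻⁷) = 1.079×10⁷ m²/s².
v = 3285 m/s = 3.285 km/s.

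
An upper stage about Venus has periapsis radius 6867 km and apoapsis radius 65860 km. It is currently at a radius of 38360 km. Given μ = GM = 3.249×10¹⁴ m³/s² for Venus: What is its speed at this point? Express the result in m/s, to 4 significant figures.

v ≈ 2829 m/s

Semi-major axis a = (r_p + r_a)/2 = 36364 km = 3.636×10⁷ m.
Vis-viva: v² = μ(2/r − 1/a) = 3.249×10¹⁴ × (5.214×10⁻⁸ − 2.750×10⁻⁸) = 8.005×10⁶ m²/s².
v = 2829 m/s.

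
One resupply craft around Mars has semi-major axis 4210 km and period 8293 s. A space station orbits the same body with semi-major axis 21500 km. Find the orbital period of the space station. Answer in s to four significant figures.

Kepler's third law: T² ∝ a³, so T₂ = T₁ (a₂/a₁)^(3/2).
a₂/a₁ = 5.107, (a₂/a₁)^(3/2) = 11.54.
T₂ = 8293 × 11.54 = 95710 s.

T₂ ≈ 95710 s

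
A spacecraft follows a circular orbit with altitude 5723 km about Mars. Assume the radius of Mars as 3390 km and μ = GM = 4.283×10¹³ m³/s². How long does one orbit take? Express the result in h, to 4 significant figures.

T ≈ 7.337 h

r = 3390 + 5723 = 9113.0 km = 9.1130×10⁶ m.
Kepler's third law: T = 2π√(r³/μ) = 2π√((9.113×10⁶)³ / 4.283×10¹³).
r³/μ = 1.767×10⁷ s², so T = 2π × 4.204×10³ = 2.641×10⁴ s.
Converting: 2.641×10⁴ s ÷ 3600 = 7.337 h.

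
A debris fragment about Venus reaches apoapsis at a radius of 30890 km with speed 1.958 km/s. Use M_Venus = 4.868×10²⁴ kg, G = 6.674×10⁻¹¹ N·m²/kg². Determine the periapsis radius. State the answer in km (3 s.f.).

μ = GM = 6.674×10⁻¹¹ × 4.868×10²⁴ = 3.249×10¹⁴ m³/s².
r_a = 3.089×10⁷ m.
Specific energy ε = v²/2 − μ/r = -8.601×10⁶ J/kg, so a = −μ/(2ε) = 1.889×10⁷ m.
The apsides satisfy r_p + r_a = 2a, so the periapsis radius is 2a − r_a = 6.885×10⁶ m = 6884.6 km.

periapsis radius ≈ 6880 km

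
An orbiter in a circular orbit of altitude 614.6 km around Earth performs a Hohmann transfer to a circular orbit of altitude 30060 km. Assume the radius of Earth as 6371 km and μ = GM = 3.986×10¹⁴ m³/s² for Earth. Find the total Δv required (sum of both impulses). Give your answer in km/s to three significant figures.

Δv_total ≈ 3.66 km/s

r₁ = 6371 + 614.6 = 6985.6 km = 6.9856×10⁶ m.
r₂ = 6371 + 30060 = 36431 km = 3.6431×10⁷ m.
Transfer ellipse a_t = (r₁ + r₂)/2 = 2.171×10⁷ m.
At r₁: circular v_c1 = √(μ/r₁) = 7554 m/s; transfer-perigee v_p = √[μ(2/r₁ − 1/a_t)] = 9786 m/s.
Δv₁ = v_p − v_c1 = 2232 m/s.
At r₂: circular v_c2 = √(μ/r₂) = 3308 m/s; transfer-apogee v_a = √[μ(2/r₂ − 1/a_t)] = 1876 m/s.
Δv₂ = v_c2 − v_a = 1431 m/s.
Total Δv = Δv₁ + Δv₂ = 3663 m/s = 3.663 km/s.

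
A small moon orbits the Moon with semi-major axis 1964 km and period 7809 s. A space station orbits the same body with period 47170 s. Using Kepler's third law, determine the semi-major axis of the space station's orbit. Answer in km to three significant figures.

a₂ ≈ 6510 km

Kepler's third law: a³ ∝ T², so a₂ = a₁ (T₂/T₁)^(2/3).
T₂/T₁ = 6.040, (T₂/T₁)^(2/3) = 3.317.
a₂ = 1964 × 3.317 = 6514 km.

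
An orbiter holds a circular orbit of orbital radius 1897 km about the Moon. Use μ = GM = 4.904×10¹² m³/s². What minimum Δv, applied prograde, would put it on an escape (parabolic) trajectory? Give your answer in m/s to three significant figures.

Δv ≈ 666 m/s

r = 1897 km = 1.897×10⁶ m.
Circular speed v_c = √(μ/r) = 1608 m/s.
Escape speed v_esc = √(2μ/r) = √2 × v_c = 2274 m/s.
Δv = v_esc − v_c = 666.0 m/s.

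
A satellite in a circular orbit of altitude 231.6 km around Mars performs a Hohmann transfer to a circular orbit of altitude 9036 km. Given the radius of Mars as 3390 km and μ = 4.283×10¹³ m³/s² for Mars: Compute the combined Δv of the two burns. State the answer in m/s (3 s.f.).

r₁ = 3390 + 231.6 = 3621.6 km = 3.6216×10⁶ m.
r₂ = 3390 + 9036 = 12426 km = 1.2426×10⁷ m.
Transfer ellipse a_t = (r₁ + r₂)/2 = 8.024×10⁶ m.
At r₁: circular v_c1 = √(μ/r₁) = 3439 m/s; transfer-periapsis v_p = √[μ(2/r₁ − 1/a_t)] = 4280 m/s.
Δv₁ = v_p − v_c1 = 840.6 m/s.
At r₂: circular v_c2 = √(μ/r₂) = 1857 m/s; transfer-apoapsis v_a = √[μ(2/r₂ − 1/a_t)] = 1247 m/s.
Δv₂ = v_c2 − v_a = 609.3 m/s.
Total Δv = Δv₁ + Δv₂ = 1450 m/s.

Δv_total ≈ 1450 m/s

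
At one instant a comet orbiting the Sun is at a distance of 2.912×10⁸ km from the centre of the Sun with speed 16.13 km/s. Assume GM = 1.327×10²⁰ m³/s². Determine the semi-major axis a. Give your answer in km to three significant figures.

a ≈ 2.04×10⁸ km

r = 2.912×10¹¹ m.
Specific orbital energy ε = v²/2 − μ/r = (16130)²/2 − 1.327×10²⁰/2.912×10¹¹ = -3.256×10⁸ J/kg.
Since ε = −μ/(2a), a = −μ/(2ε) = 2.038×10¹¹ m = 2.0377×10⁸ km.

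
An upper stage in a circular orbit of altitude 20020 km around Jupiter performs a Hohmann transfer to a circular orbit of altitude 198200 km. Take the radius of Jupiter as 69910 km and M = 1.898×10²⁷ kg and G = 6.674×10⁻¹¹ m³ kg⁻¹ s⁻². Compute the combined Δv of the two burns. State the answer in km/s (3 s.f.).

μ = GM = 6.674×10⁻¹¹ × 1.898×10²⁷ = 1.267×10¹⁷ m³/s².
r₁ = 69910 + 20020 = 89930 km = 8.9930×10⁷ m.
r₂ = 69910 + 198200 = 268110 km = 2.6811×10⁸ m.
Transfer ellipse a_t = (r₁ + r₂)/2 = 1.790×10⁸ m.
At r₁: circular v_c1 = √(μ/r₁) = 37530 m/s; transfer-perijove v_p = √[μ(2/r₁ − 1/a_t)] = 45930 m/s.
Δv₁ = v_p − v_c1 = 8399 m/s.
At r₂: circular v_c2 = √(μ/r₂) = 21740 m/s; transfer-apojove v_a = √[μ(2/r₂ − 1/a_t)] = 15410 m/s.
Δv₂ = v_c2 − v_a = 6330 m/s.
Total Δv = Δv₁ + Δv₂ = 14730 m/s = 14.73 km/s.

Δv_total ≈ 14.7 km/s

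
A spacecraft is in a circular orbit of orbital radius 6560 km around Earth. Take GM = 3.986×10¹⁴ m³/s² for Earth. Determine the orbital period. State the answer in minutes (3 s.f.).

T ≈ 88.1 minutes

r = 6560 km = 6.560×10⁶ m.
Kepler's third law: T = 2π√(r³/μ) = 2π√((6.560×10⁶)³ / 3.986×10¹⁴).
r³/μ = 7.082×10⁵ s², so T = 2π × 8.416×10² = 5.288×10³ s.
Converting: 5.288×10³ s ÷ 60.00 = 88.13 minutes.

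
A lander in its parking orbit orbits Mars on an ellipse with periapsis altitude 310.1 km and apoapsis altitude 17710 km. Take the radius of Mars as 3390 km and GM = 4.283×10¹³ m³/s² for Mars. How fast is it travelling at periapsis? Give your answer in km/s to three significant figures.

r_p = 3390 + 310.1 = 3700.1 km = 3.7001×10⁶ m.
r_a = 3390 + 17710 = 21100 km = 2.1100×10⁷ m.
Semi-major axis a = (r_p + r_a)/2 = 12400 km = 1.240×10⁷ m.
Vis-viva: v² = μ(2/r − 1/a) = 4.283×10¹³ × (5.405×10⁻⁷ − 8.064×10⁻⁸) = 1.970×10⁷ m²/s².
v = 4438 m/s = 4.438 km/s.

v ≈ 4.44 km/s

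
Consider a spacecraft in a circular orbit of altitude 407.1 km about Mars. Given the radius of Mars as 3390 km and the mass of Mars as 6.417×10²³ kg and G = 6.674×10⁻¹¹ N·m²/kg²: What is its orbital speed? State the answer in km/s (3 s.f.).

μ = GM = 6.674×10⁻¹¹ × 6.417×10²³ = 4.283×10¹³ m³/s².
r = 3390 + 407.1 = 3797.1 km = 3.7971×10⁶ m.
For a circular orbit v = √(μ/r) = √(4.283×10¹³ / 3.797×10⁶) = √(1.128×10⁷) = 3358 m/s.
That is 3.358 km/s.

v ≈ 3.36 km/s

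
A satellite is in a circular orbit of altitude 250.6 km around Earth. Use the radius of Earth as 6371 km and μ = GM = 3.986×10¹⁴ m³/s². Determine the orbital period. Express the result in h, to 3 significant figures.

r = 6371 + 250.6 = 6621.6 km = 6.6216×10⁶ m.
Kepler's third law: T = 2π√(r³/μ) = 2π√((6.622×10⁶)³ / 3.986×10¹⁴).
r³/μ = 7.284×10⁵ s², so T = 2π × 8.534×10² = 5.362×10³ s.
Converting: 5.362×10³ s ÷ 3600 = 1.490 h.

T ≈ 1.49 h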